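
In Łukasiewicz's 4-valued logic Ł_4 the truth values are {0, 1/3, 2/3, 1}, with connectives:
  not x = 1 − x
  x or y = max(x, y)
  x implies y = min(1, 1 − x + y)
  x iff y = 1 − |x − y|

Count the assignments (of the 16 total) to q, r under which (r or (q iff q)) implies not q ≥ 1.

4

q = 0, r = 0 ↦ 1  ≥
q = 0, r = 1/3 ↦ 1  ≥
q = 0, r = 2/3 ↦ 1  ≥
q = 0, r = 1 ↦ 1  ≥
q = 1/3, r = 0 ↦ 2/3  <
q = 1/3, r = 1/3 ↦ 2/3  <
q = 1/3, r = 2/3 ↦ 2/3  <
q = 1/3, r = 1 ↦ 2/3  <
q = 2/3, r = 0 ↦ 1/3  <
q = 2/3, r = 1/3 ↦ 1/3  <
q = 2/3, r = 2/3 ↦ 1/3  <
q = 2/3, r = 1 ↦ 1/3  <
q = 1, r = 0 ↦ 0  <
q = 1, r = 1/3 ↦ 0  <
q = 1, r = 2/3 ↦ 0  <
q = 1, r = 1 ↦ 0  <
So 4 of the 16 assignments meet the threshold.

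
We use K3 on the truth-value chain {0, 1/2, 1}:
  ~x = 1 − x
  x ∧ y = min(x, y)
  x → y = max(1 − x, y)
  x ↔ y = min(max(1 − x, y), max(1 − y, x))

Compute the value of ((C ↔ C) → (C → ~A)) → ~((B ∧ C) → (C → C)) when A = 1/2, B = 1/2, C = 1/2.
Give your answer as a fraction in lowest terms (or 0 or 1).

C ↔ C = 1/2 ↔ 1/2 = 1/2
~A = ~1/2 = 1/2
C → ~A = 1/2 → 1/2 = 1/2
(C ↔ C) → (C → ~A) = 1/2 → 1/2 = 1/2
B ∧ C = 1/2 ∧ 1/2 = 1/2
C → C = 1/2 → 1/2 = 1/2
(B ∧ C) → (C → C) = 1/2 → 1/2 = 1/2
~((B ∧ C) → (C → C)) = ~1/2 = 1/2
((C ↔ C) → (C → ~A)) → ~((B ∧ C) → (C → C)) = 1/2 → 1/2 = 1/2

1/2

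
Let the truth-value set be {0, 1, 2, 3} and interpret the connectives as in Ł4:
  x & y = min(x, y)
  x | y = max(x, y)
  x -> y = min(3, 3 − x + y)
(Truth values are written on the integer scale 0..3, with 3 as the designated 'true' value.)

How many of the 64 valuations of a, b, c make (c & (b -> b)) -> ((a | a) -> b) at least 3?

54

value 3: 54 assignments (counts)
value 2: 6 assignments
value 1: 3 assignments
value 0: 1 assignment
So 54 of the 64 assignments meet the threshold.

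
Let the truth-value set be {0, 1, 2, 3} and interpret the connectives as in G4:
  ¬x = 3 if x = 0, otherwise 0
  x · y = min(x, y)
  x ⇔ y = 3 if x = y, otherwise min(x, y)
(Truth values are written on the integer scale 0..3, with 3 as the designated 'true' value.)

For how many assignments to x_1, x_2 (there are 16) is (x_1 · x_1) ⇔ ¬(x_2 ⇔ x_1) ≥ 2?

3

x_1 = 0, x_2 = 0 ↦ 3  ≥
x_1 = 0, x_2 = 1 ↦ 0  <
x_1 = 0, x_2 = 2 ↦ 0  <
x_1 = 0, x_2 = 3 ↦ 0  <
x_1 = 1, x_2 = 0 ↦ 1  <
x_1 = 1, x_2 = 1 ↦ 0  <
x_1 = 1, x_2 = 2 ↦ 0  <
x_1 = 1, x_2 = 3 ↦ 0  <
x_1 = 2, x_2 = 0 ↦ 2  ≥
x_1 = 2, x_2 = 1 ↦ 0  <
x_1 = 2, x_2 = 2 ↦ 0  <
x_1 = 2, x_2 = 3 ↦ 0  <
x_1 = 3, x_2 = 0 ↦ 3  ≥
x_1 = 3, x_2 = 1 ↦ 0  <
x_1 = 3, x_2 = 2 ↦ 0  <
x_1 = 3, x_2 = 3 ↦ 0  <
So 3 of the 16 assignments meet the threshold.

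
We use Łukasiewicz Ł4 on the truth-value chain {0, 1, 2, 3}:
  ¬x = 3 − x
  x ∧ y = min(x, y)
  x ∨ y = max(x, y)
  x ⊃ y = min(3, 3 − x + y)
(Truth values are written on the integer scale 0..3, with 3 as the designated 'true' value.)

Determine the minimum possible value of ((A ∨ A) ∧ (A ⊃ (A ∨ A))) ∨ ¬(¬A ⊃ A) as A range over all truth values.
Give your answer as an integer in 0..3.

1

Take A = 1:
A ∨ A = 1 ∨ 1 = 1
A ∨ A = 1 ∨ 1 = 1
A ⊃ (A ∨ A) = 1 ⊃ 1 = 3
(A ∨ A) ∧ (A ⊃ (A ∨ A)) = 1 ∧ 3 = 1
¬A = ¬1 = 2
¬A ⊃ A = 2 ⊃ 1 = 2
¬(¬A ⊃ A) = ¬2 = 1
((A ∨ A) ∧ (A ⊃ (A ∨ A))) ∨ ¬(¬A ⊃ A) = 1 ∨ 1 = 1
No assignment yields a value below 1, so this is the minimum.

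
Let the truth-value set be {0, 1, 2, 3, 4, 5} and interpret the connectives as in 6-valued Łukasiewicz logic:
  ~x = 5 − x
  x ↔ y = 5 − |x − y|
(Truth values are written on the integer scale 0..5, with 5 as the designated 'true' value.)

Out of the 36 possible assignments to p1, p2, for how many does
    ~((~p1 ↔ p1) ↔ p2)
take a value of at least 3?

12

value 5: 2 assignments (counts)
value 4: 4 assignments (counts)
value 3: 6 assignments (counts)
value 2: 8 assignments
value 1: 10 assignments
value 0: 6 assignments
So 12 of the 36 assignments meet the threshold.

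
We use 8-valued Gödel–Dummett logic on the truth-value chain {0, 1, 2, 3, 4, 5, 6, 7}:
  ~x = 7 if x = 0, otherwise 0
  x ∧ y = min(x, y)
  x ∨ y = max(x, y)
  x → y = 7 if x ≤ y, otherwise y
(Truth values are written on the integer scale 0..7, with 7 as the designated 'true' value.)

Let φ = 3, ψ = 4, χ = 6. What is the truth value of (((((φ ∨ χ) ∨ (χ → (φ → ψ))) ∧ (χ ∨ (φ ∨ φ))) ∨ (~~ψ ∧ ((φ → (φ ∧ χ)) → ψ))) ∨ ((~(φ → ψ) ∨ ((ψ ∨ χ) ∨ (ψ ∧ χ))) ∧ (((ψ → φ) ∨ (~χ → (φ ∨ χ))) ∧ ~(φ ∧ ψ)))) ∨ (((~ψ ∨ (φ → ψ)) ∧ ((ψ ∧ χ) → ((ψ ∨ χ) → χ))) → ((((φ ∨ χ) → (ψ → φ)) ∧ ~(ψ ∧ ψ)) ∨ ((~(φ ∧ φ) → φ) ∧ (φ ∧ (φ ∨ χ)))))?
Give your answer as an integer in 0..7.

φ ∨ χ = 3 ∨ 6 = 6
φ → ψ = 3 → 4 = 7
χ → (φ → ψ) = 6 → 7 = 7
(φ ∨ χ) ∨ (χ → (φ → ψ)) = 6 ∨ 7 = 7
φ ∨ φ = 3 ∨ 3 = 3
χ ∨ (φ ∨ φ) = 6 ∨ 3 = 6
((φ ∨ χ) ∨ (χ → (φ → ψ))) ∧ (χ ∨ (φ ∨ φ)) = 7 ∧ 6 = 6
~ψ = ~4 = 0
~~ψ = ~0 = 7
φ ∧ χ = 3 ∧ 6 = 3
φ → (φ ∧ χ) = 3 → 3 = 7
(φ → (φ ∧ χ)) → ψ = 7 → 4 = 4
~~ψ ∧ ((φ → (φ ∧ χ)) → ψ) = 7 ∧ 4 = 4
(((φ ∨ χ) ∨ (χ → (φ → ψ))) ∧ (χ ∨ (φ ∨ φ))) ∨ (~~ψ ∧ ((φ → (φ ∧ χ)) → ψ)) = 6 ∨ 4 = 6
φ → ψ = 3 → 4 = 7
~(φ → ψ) = ~7 = 0
ψ ∨ χ = 4 ∨ 6 = 6
ψ ∧ χ = 4 ∧ 6 = 4
(ψ ∨ χ) ∨ (ψ ∧ χ) = 6 ∨ 4 = 6
~(φ → ψ) ∨ ((ψ ∨ χ) ∨ (ψ ∧ χ)) = 0 ∨ 6 = 6
ψ → φ = 4 → 3 = 3
~χ = ~6 = 0
φ ∨ χ = 3 ∨ 6 = 6
~χ → (φ ∨ χ) = 0 → 6 = 7
(ψ → φ) ∨ (~χ → (φ ∨ χ)) = 3 ∨ 7 = 7
φ ∧ ψ = 3 ∧ 4 = 3
~(φ ∧ ψ) = ~3 = 0
((ψ → φ) ∨ (~χ → (φ ∨ χ))) ∧ ~(φ ∧ ψ) = 7 ∧ 0 = 0
(~(φ → ψ) ∨ ((ψ ∨ χ) ∨ (ψ ∧ χ))) ∧ (((ψ → φ) ∨ (~χ → (φ ∨ χ))) ∧ ~(φ ∧ ψ)) = 6 ∧ 0 = 0
((((φ ∨ χ) ∨ (χ → (φ → ψ))) ∧ (χ ∨ (φ ∨ φ))) ∨ (~~ψ ∧ ((φ → (φ ∧ χ)) → ψ))) ∨ ((~(φ → ψ) ∨ ((ψ ∨ χ) ∨ (ψ ∧ χ))) ∧ (((ψ → φ) ∨ (~χ → (φ ∨ χ))) ∧ ~(φ ∧ ψ))) = 6 ∨ 0 = 6
~ψ = ~4 = 0
φ → ψ = 3 → 4 = 7
~ψ ∨ (φ → ψ) = 0 ∨ 7 = 7
ψ ∧ χ = 4 ∧ 6 = 4
ψ ∨ χ = 4 ∨ 6 = 6
(ψ ∨ χ) → χ = 6 → 6 = 7
(ψ ∧ χ) → ((ψ ∨ χ) → χ) = 4 → 7 = 7
(~ψ ∨ (φ → ψ)) ∧ ((ψ ∧ χ) → ((ψ ∨ χ) → χ)) = 7 ∧ 7 = 7
φ ∨ χ = 3 ∨ 6 = 6
ψ → φ = 4 → 3 = 3
(φ ∨ χ) → (ψ → φ) = 6 → 3 = 3
ψ ∧ ψ = 4 ∧ 4 = 4
~(ψ ∧ ψ) = ~4 = 0
((φ ∨ χ) → (ψ → φ)) ∧ ~(ψ ∧ ψ) = 3 ∧ 0 = 0
φ ∧ φ = 3 ∧ 3 = 3
~(φ ∧ φ) = ~3 = 0
~(φ ∧ φ) → φ = 0 → 3 = 7
φ ∨ χ = 3 ∨ 6 = 6
φ ∧ (φ ∨ χ) = 3 ∧ 6 = 3
(~(φ ∧ φ) → φ) ∧ (φ ∧ (φ ∨ χ)) = 7 ∧ 3 = 3
(((φ ∨ χ) → (ψ → φ)) ∧ ~(ψ ∧ ψ)) ∨ ((~(φ ∧ φ) → φ) ∧ (φ ∧ (φ ∨ χ))) = 0 ∨ 3 = 3
((~ψ ∨ (φ → ψ)) ∧ ((ψ ∧ χ) → ((ψ ∨ χ) → χ))) → ((((φ ∨ χ) → (ψ → φ)) ∧ ~(ψ ∧ ψ)) ∨ ((~(φ ∧ φ) → φ) ∧ (φ ∧ (φ ∨ χ)))) = 7 → 3 = 3
(((((φ ∨ χ) ∨ (χ → (φ → ψ))) ∧ (χ ∨ (φ ∨ φ))) ∨ (~~ψ ∧ ((φ → (φ ∧ χ)) → ψ))) ∨ ((~(φ → ψ) ∨ ((ψ ∨ χ) ∨ (ψ ∧ χ))) ∧ (((ψ → φ) ∨ (~χ → (φ ∨ χ))) ∧ ~(φ ∧ ψ)))) ∨ (((~ψ ∨ (φ → ψ)) ∧ ((ψ ∧ χ) → ((ψ ∨ χ) → χ))) → ((((φ ∨ χ) → (ψ → φ)) ∧ ~(ψ ∧ ψ)) ∨ ((~(φ ∧ φ) → φ) ∧ (φ ∧ (φ ∨ χ))))) = 6 ∨ 3 = 6

6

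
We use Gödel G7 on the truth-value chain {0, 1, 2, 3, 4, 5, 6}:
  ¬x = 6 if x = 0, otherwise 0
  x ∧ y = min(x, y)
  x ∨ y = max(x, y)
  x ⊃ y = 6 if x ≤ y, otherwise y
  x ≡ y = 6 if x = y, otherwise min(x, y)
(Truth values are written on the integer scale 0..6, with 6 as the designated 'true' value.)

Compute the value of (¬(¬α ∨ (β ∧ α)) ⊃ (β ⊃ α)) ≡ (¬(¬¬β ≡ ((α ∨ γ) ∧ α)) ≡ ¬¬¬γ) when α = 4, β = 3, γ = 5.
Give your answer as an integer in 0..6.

6

¬α = ¬4 = 0
β ∧ α = 3 ∧ 4 = 3
¬α ∨ (β ∧ α) = 0 ∨ 3 = 3
¬(¬α ∨ (β ∧ α)) = ¬3 = 0
β ⊃ α = 3 ⊃ 4 = 6
¬(¬α ∨ (β ∧ α)) ⊃ (β ⊃ α) = 0 ⊃ 6 = 6
¬β = ¬3 = 0
¬¬β = ¬0 = 6
α ∨ γ = 4 ∨ 5 = 5
(α ∨ γ) ∧ α = 5 ∧ 4 = 4
¬¬β ≡ ((α ∨ γ) ∧ α) = 6 ≡ 4 = 4
¬(¬¬β ≡ ((α ∨ γ) ∧ α)) = ¬4 = 0
¬γ = ¬5 = 0
¬¬γ = ¬0 = 6
¬¬¬γ = ¬6 = 0
¬(¬¬β ≡ ((α ∨ γ) ∧ α)) ≡ ¬¬¬γ = 0 ≡ 0 = 6
(¬(¬α ∨ (β ∧ α)) ⊃ (β ⊃ α)) ≡ (¬(¬¬β ≡ ((α ∨ γ) ∧ α)) ≡ ¬¬¬γ) = 6 ≡ 6 = 6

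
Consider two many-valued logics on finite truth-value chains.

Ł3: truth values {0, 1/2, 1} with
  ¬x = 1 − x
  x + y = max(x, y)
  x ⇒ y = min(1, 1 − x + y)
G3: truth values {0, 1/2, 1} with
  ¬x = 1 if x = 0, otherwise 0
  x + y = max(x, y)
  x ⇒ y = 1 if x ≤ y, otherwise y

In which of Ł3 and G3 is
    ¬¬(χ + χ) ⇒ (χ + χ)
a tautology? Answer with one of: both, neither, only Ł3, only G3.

only Ł3

In Ł3: every assignment gives 1 — tautology.
In G3: at χ = 1/2 the value is 1/2 — not a tautology.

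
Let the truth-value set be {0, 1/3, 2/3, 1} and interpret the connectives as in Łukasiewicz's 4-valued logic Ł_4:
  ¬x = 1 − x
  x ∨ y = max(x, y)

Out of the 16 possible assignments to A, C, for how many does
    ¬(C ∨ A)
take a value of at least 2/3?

4

A = 0, C = 0 ↦ 1  ≥
A = 0, C = 1/3 ↦ 2/3  ≥
A = 0, C = 2/3 ↦ 1/3  <
A = 0, C = 1 ↦ 0  <
A = 1/3, C = 0 ↦ 2/3  ≥
A = 1/3, C = 1/3 ↦ 2/3  ≥
A = 1/3, C = 2/3 ↦ 1/3  <
A = 1/3, C = 1 ↦ 0  <
A = 2/3, C = 0 ↦ 1/3  <
A = 2/3, C = 1/3 ↦ 1/3  <
A = 2/3, C = 2/3 ↦ 1/3  <
A = 2/3, C = 1 ↦ 0  <
A = 1, C = 0 ↦ 0  <
A = 1, C = 1/3 ↦ 0  <
A = 1, C = 2/3 ↦ 0  <
A = 1, C = 1 ↦ 0  <
So 4 of the 16 assignments meet the threshold.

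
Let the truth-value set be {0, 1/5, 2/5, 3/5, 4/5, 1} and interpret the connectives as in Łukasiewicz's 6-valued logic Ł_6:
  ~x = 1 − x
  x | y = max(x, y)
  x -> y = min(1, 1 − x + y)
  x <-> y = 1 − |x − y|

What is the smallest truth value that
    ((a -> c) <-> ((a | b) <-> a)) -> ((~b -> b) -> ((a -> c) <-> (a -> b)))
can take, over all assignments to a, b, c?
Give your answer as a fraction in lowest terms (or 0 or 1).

Take a = 2/5, b = 4/5, c = 0:
a -> c = 2/5 -> 0 = 3/5
a | b = 2/5 | 4/5 = 4/5
(a | b) <-> a = 4/5 <-> 2/5 = 3/5
(a -> c) <-> ((a | b) <-> a) = 3/5 <-> 3/5 = 1
~b = ~4/5 = 1/5
~b -> b = 1/5 -> 4/5 = 1
a -> c = 2/5 -> 0 = 3/5
a -> b = 2/5 -> 4/5 = 1
(a -> c) <-> (a -> b) = 3/5 <-> 1 = 3/5
(~b -> b) -> ((a -> c) <-> (a -> b)) = 1 -> 3/5 = 3/5
((a -> c) <-> ((a | b) <-> a)) -> ((~b -> b) -> ((a -> c) <-> (a -> b))) = 1 -> 3/5 = 3/5
No assignment yields a value below 3/5, so this is the minimum.

3/5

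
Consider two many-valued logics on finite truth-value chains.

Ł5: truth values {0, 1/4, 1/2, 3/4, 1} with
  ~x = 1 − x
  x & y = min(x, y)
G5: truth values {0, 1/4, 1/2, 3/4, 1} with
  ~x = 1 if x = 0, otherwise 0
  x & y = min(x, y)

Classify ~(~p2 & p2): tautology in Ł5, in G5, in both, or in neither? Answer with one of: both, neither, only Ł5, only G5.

In Ł5: at p2 = 1/4 the value is 3/4 — not a tautology.
In G5: every assignment gives 1 — tautology.

only G5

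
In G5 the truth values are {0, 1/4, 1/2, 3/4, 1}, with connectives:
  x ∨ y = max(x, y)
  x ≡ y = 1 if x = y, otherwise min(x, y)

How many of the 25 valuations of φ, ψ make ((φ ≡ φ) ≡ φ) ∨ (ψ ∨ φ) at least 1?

9

value 1: 9 assignments (counts)
value 3/4: 7 assignments
value 1/2: 5 assignments
value 1/4: 3 assignments
value 0: 1 assignment
So 9 of the 25 assignments meet the threshold.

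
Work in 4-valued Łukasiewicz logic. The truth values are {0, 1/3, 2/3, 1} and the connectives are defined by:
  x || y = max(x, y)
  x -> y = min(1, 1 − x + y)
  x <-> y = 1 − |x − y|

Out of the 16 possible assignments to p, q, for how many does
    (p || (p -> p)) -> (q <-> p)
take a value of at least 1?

4

p = 0, q = 0 ↦ 1  ≥
p = 0, q = 1/3 ↦ 2/3  <
p = 0, q = 2/3 ↦ 1/3  <
p = 0, q = 1 ↦ 0  <
p = 1/3, q = 0 ↦ 2/3  <
p = 1/3, q = 1/3 ↦ 1  ≥
p = 1/3, q = 2/3 ↦ 2/3  <
p = 1/3, q = 1 ↦ 1/3  <
p = 2/3, q = 0 ↦ 1/3  <
p = 2/3, q = 1/3 ↦ 2/3  <
p = 2/3, q = 2/3 ↦ 1  ≥
p = 2/3, q = 1 ↦ 2/3  <
p = 1, q = 0 ↦ 0  <
p = 1, q = 1/3 ↦ 1/3  <
p = 1, q = 2/3 ↦ 2/3  <
p = 1, q = 1 ↦ 1  ≥
So 4 of the 16 assignments meet the threshold.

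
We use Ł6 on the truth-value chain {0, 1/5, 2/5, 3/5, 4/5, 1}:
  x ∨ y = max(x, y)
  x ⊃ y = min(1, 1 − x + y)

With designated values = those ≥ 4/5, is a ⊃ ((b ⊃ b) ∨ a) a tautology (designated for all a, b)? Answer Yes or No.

At a = 3/5, b = 4/5, for instance:
b ⊃ b = 4/5 ⊃ 4/5 = 1
(b ⊃ b) ∨ a = 1 ∨ 3/5 = 1
a ⊃ ((b ⊃ b) ∨ a) = 3/5 ⊃ 1 = 1
and checking the remaining 35 assignments likewise gives ≥ 4/5 in every case.

Yes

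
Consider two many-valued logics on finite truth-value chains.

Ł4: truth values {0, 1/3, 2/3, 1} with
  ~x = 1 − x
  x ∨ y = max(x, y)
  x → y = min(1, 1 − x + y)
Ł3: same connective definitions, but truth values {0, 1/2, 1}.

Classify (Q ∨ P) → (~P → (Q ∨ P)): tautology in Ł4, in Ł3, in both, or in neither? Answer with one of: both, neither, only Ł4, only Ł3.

both

In Ł4: every assignment gives 1 — tautology.
In Ł3: every assignment gives 1 — tautology.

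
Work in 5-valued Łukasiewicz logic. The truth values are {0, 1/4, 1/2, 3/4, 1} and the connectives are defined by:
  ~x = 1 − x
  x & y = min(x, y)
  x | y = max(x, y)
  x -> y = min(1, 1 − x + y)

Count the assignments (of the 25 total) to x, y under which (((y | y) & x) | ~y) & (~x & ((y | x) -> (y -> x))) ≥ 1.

value 1: 1 assignment (counts)
value 3/4: 3 assignments
value 1/2: 7 assignments
value 1/4: 8 assignments
value 0: 6 assignments
So 1 of the 25 assignments meets the threshold.

1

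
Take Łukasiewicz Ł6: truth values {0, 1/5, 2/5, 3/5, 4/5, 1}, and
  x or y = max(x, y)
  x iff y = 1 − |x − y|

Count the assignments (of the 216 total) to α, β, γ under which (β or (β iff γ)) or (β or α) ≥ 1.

91

value 1: 91 assignments (counts)
value 4/5: 73 assignments
value 3/5: 34 assignments
value 2/5: 12 assignments
value 1/5: 5 assignments
value 0: 1 assignment
So 91 of the 216 assignments meet the threshold.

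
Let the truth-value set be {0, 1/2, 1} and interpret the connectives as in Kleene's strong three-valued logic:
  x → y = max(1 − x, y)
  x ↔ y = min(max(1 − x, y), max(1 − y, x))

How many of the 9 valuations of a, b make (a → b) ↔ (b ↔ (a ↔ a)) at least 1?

3

a = 0, b = 0 ↦ 0  <
a = 0, b = 1/2 ↦ 1/2  <
a = 0, b = 1 ↦ 1  ≥
a = 1/2, b = 0 ↦ 1/2  <
a = 1/2, b = 1/2 ↦ 1/2  <
a = 1/2, b = 1 ↦ 1/2  <
a = 1, b = 0 ↦ 1  ≥
a = 1, b = 1/2 ↦ 1/2  <
a = 1, b = 1 ↦ 1  ≥
So 3 of the 9 assignments meet the threshold.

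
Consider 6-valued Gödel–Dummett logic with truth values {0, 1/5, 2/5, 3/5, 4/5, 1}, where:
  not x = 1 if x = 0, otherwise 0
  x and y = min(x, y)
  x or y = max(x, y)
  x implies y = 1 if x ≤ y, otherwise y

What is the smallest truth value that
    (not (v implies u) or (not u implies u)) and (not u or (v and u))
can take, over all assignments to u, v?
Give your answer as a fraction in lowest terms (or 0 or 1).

Take u = 0, v = 0:
v implies u = 0 implies 0 = 1
not (v implies u) = not 1 = 0
not u = not 0 = 1
not u implies u = 1 implies 0 = 0
not (v implies u) or (not u implies u) = 0 or 0 = 0
not u = not 0 = 1
v and u = 0 and 0 = 0
not u or (v and u) = 1 or 0 = 1
(not (v implies u) or (not u implies u)) and (not u or (v and u)) = 0 and 1 = 0
No assignment yields a value below 0, so this is the minimum.

0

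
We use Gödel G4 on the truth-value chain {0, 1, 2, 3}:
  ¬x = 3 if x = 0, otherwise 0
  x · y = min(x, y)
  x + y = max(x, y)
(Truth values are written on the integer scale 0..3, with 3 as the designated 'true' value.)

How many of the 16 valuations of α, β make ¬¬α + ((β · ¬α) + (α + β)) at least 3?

α = 0, β = 0 ↦ 0  <
α = 0, β = 1 ↦ 1  <
α = 0, β = 2 ↦ 2  <
α = 0, β = 3 ↦ 3  ≥
α = 1, β = 0 ↦ 3  ≥
α = 1, β = 1 ↦ 3  ≥
α = 1, β = 2 ↦ 3  ≥
α = 1, β = 3 ↦ 3  ≥
α = 2, β = 0 ↦ 3  ≥
α = 2, β = 1 ↦ 3  ≥
α = 2, β = 2 ↦ 3  ≥
α = 2, β = 3 ↦ 3  ≥
α = 3, β = 0 ↦ 3  ≥
α = 3, β = 1 ↦ 3  ≥
α = 3, β = 2 ↦ 3  ≥
α = 3, β = 3 ↦ 3  ≥
So 13 of the 16 assignments meet the threshold.

13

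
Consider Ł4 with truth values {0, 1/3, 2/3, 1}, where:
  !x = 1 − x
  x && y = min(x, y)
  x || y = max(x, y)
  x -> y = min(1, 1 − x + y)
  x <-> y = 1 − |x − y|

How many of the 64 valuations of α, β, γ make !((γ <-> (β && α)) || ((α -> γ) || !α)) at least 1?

value 1: 1 assignment (counts)
value 2/3: 4 assignments
value 1/3: 13 assignments
value 0: 46 assignments
So 1 of the 64 assignments meets the threshold.

1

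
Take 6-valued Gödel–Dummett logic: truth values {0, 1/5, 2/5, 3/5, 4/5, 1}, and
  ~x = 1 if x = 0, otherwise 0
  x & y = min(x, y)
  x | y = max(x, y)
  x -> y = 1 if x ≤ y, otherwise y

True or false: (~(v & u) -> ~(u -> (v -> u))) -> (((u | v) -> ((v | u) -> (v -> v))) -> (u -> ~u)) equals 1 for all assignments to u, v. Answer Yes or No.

Counterexample: take u = 1/5, v = 1/5.
v & u = 1/5 & 1/5 = 1/5
~(v & u) = ~1/5 = 0
v -> u = 1/5 -> 1/5 = 1
u -> (v -> u) = 1/5 -> 1 = 1
~(u -> (v -> u)) = ~1 = 0
~(v & u) -> ~(u -> (v -> u)) = 0 -> 0 = 1
u | v = 1/5 | 1/5 = 1/5
v | u = 1/5 | 1/5 = 1/5
v -> v = 1/5 -> 1/5 = 1
(v | u) -> (v -> v) = 1/5 -> 1 = 1
(u | v) -> ((v | u) -> (v -> v)) = 1/5 -> 1 = 1
~u = ~1/5 = 0
u -> ~u = 1/5 -> 0 = 0
((u | v) -> ((v | u) -> (v -> v))) -> (u -> ~u) = 1 -> 0 = 0
(~(v & u) -> ~(u -> (v -> u))) -> (((u | v) -> ((v | u) -> (v -> v))) -> (u -> ~u)) = 1 -> 0 = 0
This gives 0 ≠ 1.

No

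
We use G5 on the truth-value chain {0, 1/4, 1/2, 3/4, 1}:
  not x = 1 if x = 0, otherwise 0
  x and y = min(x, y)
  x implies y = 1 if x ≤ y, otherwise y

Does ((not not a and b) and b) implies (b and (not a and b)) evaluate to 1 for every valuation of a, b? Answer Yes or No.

Counterexample: take a = 1/4, b = 1/4.
not a = not 1/4 = 0
not not a = not 0 = 1
not not a and b = 1 and 1/4 = 1/4
(not not a and b) and b = 1/4 and 1/4 = 1/4
not a = not 1/4 = 0
not a and b = 0 and 1/4 = 0
b and (not a and b) = 1/4 and 0 = 0
((not not a and b) and b) implies (b and (not a and b)) = 1/4 implies 0 = 0
This gives 0 ≠ 1.

No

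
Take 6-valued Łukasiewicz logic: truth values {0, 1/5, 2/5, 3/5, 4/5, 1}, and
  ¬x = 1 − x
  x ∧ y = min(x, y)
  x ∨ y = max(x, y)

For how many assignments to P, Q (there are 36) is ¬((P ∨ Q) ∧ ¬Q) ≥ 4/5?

value 1: 7 assignments (counts)
value 4/5: 9 assignments (counts)
value 3/5: 11 assignments
value 2/5: 5 assignments
value 1/5: 3 assignments
value 0: 1 assignment
So 16 of the 36 assignments meet the threshold.

16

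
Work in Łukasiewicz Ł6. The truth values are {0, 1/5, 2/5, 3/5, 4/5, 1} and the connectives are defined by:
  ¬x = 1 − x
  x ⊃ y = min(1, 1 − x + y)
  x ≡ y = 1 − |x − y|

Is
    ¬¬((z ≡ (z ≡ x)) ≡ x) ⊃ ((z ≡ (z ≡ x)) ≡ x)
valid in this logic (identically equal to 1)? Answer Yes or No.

At x = 4/5, z = 3/5, for instance:
z ≡ x = 3/5 ≡ 4/5 = 4/5
z ≡ (z ≡ x) = 3/5 ≡ 4/5 = 4/5
(z ≡ (z ≡ x)) ≡ x = 4/5 ≡ 4/5 = 1
¬((z ≡ (z ≡ x)) ≡ x) = ¬1 = 0
¬¬((z ≡ (z ≡ x)) ≡ x) = ¬0 = 1
¬¬((z ≡ (z ≡ x)) ≡ x) ⊃ ((z ≡ (z ≡ x)) ≡ x) = 1 ⊃ 1 = 1
and checking the remaining 35 assignments likewise gives ≥ 1 in every case.

Yes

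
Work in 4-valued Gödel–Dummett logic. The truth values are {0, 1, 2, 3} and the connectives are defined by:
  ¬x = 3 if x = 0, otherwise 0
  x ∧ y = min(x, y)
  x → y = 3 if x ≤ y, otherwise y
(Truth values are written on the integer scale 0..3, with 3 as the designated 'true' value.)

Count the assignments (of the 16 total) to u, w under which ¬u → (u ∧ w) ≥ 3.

u = 0, w = 0 ↦ 0  <
u = 0, w = 1 ↦ 0  <
u = 0, w = 2 ↦ 0  <
u = 0, w = 3 ↦ 0  <
u = 1, w = 0 ↦ 3  ≥
u = 1, w = 1 ↦ 3  ≥
u = 1, w = 2 ↦ 3  ≥
u = 1, w = 3 ↦ 3  ≥
u = 2, w = 0 ↦ 3  ≥
u = 2, w = 1 ↦ 3  ≥
u = 2, w = 2 ↦ 3  ≥
u = 2, w = 3 ↦ 3  ≥
u = 3, w = 0 ↦ 3  ≥
u = 3, w = 1 ↦ 3  ≥
u = 3, w = 2 ↦ 3  ≥
u = 3, w = 3 ↦ 3  ≥
So 12 of the 16 assignments meet the threshold.

12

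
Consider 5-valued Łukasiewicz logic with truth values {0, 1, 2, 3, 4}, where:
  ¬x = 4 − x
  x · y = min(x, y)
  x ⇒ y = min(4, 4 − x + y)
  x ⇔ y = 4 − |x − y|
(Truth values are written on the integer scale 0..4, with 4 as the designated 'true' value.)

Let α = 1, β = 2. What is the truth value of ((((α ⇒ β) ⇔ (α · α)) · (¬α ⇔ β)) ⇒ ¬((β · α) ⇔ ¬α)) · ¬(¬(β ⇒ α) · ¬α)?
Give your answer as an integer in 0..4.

α ⇒ β = 1 ⇒ 2 = 4
α · α = 1 · 1 = 1
(α ⇒ β) ⇔ (α · α) = 4 ⇔ 1 = 1
¬α = ¬1 = 3
¬α ⇔ β = 3 ⇔ 2 = 3
((α ⇒ β) ⇔ (α · α)) · (¬α ⇔ β) = 1 · 3 = 1
β · α = 2 · 1 = 1
¬α = ¬1 = 3
(β · α) ⇔ ¬α = 1 ⇔ 3 = 2
¬((β · α) ⇔ ¬α) = ¬2 = 2
(((α ⇒ β) ⇔ (α · α)) · (¬α ⇔ β)) ⇒ ¬((β · α) ⇔ ¬α) = 1 ⇒ 2 = 4
β ⇒ α = 2 ⇒ 1 = 3
¬(β ⇒ α) = ¬3 = 1
¬α = ¬1 = 3
¬(β ⇒ α) · ¬α = 1 · 3 = 1
¬(¬(β ⇒ α) · ¬α) = ¬1 = 3
((((α ⇒ β) ⇔ (α · α)) · (¬α ⇔ β)) ⇒ ¬((β · α) ⇔ ¬α)) · ¬(¬(β ⇒ α) · ¬α) = 4 · 3 = 3

3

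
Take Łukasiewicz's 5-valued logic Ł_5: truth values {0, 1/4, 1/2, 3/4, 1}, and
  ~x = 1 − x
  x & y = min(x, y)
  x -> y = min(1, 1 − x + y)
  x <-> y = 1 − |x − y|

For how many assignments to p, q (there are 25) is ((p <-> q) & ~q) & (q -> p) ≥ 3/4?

5

value 1: 1 assignment (counts)
value 3/4: 4 assignments (counts)
value 1/2: 7 assignments
value 1/4: 7 assignments
value 0: 6 assignments
So 5 of the 25 assignments meet the threshold.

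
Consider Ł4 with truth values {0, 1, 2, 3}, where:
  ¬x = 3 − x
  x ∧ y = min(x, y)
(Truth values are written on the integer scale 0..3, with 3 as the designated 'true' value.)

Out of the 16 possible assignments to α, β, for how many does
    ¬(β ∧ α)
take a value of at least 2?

α = 0, β = 0 ↦ 3  ≥
α = 0, β = 1 ↦ 3  ≥
α = 0, β = 2 ↦ 3  ≥
α = 0, β = 3 ↦ 3  ≥
α = 1, β = 0 ↦ 3  ≥
α = 1, β = 1 ↦ 2  ≥
α = 1, β = 2 ↦ 2  ≥
α = 1, β = 3 ↦ 2  ≥
α = 2, β = 0 ↦ 3  ≥
α = 2, β = 1 ↦ 2  ≥
α = 2, β = 2 ↦ 1  <
α = 2, β = 3 ↦ 1  <
α = 3, β = 0 ↦ 3  ≥
α = 3, β = 1 ↦ 2  ≥
α = 3, β = 2 ↦ 1  <
α = 3, β = 3 ↦ 0  <
So 12 of the 16 assignments meet the threshold.

12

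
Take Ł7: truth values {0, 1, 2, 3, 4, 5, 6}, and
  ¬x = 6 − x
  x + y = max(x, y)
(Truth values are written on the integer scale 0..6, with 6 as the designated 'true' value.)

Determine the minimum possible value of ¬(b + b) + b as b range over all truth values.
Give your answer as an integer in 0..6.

Take b = 3:
b + b = 3 + 3 = 3
¬(b + b) = ¬3 = 3
¬(b + b) + b = 3 + 3 = 3
No assignment yields a value below 3, so this is the minimum.

3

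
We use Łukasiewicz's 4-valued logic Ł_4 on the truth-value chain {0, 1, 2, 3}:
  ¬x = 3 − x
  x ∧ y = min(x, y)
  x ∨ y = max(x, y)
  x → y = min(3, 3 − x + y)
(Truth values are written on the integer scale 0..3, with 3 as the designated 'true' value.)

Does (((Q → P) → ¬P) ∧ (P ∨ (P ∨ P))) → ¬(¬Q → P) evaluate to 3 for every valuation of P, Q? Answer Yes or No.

No

Counterexample: take P = 1, Q = 2.
Q → P = 2 → 1 = 2
¬P = ¬1 = 2
(Q → P) → ¬P = 2 → 2 = 3
P ∨ P = 1 ∨ 1 = 1
P ∨ (P ∨ P) = 1 ∨ 1 = 1
((Q → P) → ¬P) ∧ (P ∨ (P ∨ P)) = 3 ∧ 1 = 1
¬Q = ¬2 = 1
¬Q → P = 1 → 1 = 3
¬(¬Q → P) = ¬3 = 0
(((Q → P) → ¬P) ∧ (P ∨ (P ∨ P))) → ¬(¬Q → P) = 1 → 0 = 2
This gives 2 ≠ 3.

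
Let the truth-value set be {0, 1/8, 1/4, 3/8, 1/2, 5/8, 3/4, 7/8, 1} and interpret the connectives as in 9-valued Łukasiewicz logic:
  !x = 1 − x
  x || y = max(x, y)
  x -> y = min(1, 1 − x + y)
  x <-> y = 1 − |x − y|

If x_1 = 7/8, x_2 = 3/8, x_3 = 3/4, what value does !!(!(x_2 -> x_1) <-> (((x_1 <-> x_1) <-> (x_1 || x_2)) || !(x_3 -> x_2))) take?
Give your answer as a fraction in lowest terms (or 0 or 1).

x_2 -> x_1 = 3/8 -> 7/8 = 1
!(x_2 -> x_1) = !1 = 0
x_1 <-> x_1 = 7/8 <-> 7/8 = 1
x_1 || x_2 = 7/8 || 3/8 = 7/8
(x_1 <-> x_1) <-> (x_1 || x_2) = 1 <-> 7/8 = 7/8
x_3 -> x_2 = 3/4 -> 3/8 = 5/8
!(x_3 -> x_2) = !5/8 = 3/8
((x_1 <-> x_1) <-> (x_1 || x_2)) || !(x_3 -> x_2) = 7/8 || 3/8 = 7/8
!(x_2 -> x_1) <-> (((x_1 <-> x_1) <-> (x_1 || x_2)) || !(x_3 -> x_2)) = 0 <-> 7/8 = 1/8
!(!(x_2 -> x_1) <-> (((x_1 <-> x_1) <-> (x_1 || x_2)) || !(x_3 -> x_2))) = !1/8 = 7/8
!!(!(x_2 -> x_1) <-> (((x_1 <-> x_1) <-> (x_1 || x_2)) || !(x_3 -> x_2))) = !7/8 = 1/8

1/8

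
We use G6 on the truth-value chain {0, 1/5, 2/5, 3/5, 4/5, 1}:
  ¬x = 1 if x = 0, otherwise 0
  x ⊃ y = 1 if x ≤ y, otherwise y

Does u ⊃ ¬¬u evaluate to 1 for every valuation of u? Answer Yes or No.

u = 0 ↦ 1
u = 1/5 ↦ 1
u = 2/5 ↦ 1
u = 3/5 ↦ 1
u = 4/5 ↦ 1
u = 1 ↦ 1
Every assignment gives a value ≥ 1.

Yes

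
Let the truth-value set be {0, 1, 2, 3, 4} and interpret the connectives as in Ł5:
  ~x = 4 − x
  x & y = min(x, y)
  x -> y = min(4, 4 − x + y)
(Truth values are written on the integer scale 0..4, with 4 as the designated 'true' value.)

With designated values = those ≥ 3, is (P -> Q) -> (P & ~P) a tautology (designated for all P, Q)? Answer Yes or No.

No

Counterexample: take P = 0, Q = 0.
P -> Q = 0 -> 0 = 4
~P = ~0 = 4
P & ~P = 0 & 4 = 0
(P -> Q) -> (P & ~P) = 4 -> 0 = 0
This gives 0, which is below 3.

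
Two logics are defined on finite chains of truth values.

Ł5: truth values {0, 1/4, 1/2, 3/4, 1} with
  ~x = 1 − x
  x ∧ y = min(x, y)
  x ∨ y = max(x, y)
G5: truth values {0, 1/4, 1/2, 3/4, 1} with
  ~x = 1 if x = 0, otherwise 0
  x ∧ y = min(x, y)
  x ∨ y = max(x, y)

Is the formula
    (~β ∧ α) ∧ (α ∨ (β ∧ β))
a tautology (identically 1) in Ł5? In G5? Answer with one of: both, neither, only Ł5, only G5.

neither

In Ł5: at α = 0, β = 0 the value is 0 — not a tautology.
In G5: at α = 0, β = 0 the value is 0 — not a tautology.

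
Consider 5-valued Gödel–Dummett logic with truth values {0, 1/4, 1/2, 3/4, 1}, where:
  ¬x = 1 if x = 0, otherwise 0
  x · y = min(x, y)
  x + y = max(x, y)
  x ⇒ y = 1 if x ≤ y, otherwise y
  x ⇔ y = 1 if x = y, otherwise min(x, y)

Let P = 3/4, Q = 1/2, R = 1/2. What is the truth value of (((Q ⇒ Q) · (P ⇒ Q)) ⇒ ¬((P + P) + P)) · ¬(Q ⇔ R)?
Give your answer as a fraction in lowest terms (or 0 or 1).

0

Q ⇒ Q = 1/2 ⇒ 1/2 = 1
P ⇒ Q = 3/4 ⇒ 1/2 = 1/2
(Q ⇒ Q) · (P ⇒ Q) = 1 · 1/2 = 1/2
P + P = 3/4 + 3/4 = 3/4
(P + P) + P = 3/4 + 3/4 = 3/4
¬((P + P) + P) = ¬3/4 = 0
((Q ⇒ Q) · (P ⇒ Q)) ⇒ ¬((P + P) + P) = 1/2 ⇒ 0 = 0
Q ⇔ R = 1/2 ⇔ 1/2 = 1
¬(Q ⇔ R) = ¬1 = 0
(((Q ⇒ Q) · (P ⇒ Q)) ⇒ ¬((P + P) + P)) · ¬(Q ⇔ R) = 0 · 0 = 0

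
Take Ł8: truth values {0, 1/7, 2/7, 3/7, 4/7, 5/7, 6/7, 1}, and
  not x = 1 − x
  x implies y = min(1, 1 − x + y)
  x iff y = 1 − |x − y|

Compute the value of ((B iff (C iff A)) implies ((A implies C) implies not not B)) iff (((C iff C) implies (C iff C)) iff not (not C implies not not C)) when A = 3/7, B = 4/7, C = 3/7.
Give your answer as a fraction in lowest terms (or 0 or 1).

1/7

C iff A = 3/7 iff 3/7 = 1
B iff (C iff A) = 4/7 iff 1 = 4/7
A implies C = 3/7 implies 3/7 = 1
not B = not 4/7 = 3/7
not not B = not 3/7 = 4/7
(A implies C) implies not not B = 1 implies 4/7 = 4/7
(B iff (C iff A)) implies ((A implies C) implies not not B) = 4/7 implies 4/7 = 1
C iff C = 3/7 iff 3/7 = 1
C iff C = 3/7 iff 3/7 = 1
(C iff C) implies (C iff C) = 1 implies 1 = 1
not C = not 3/7 = 4/7
not C = not 3/7 = 4/7
not not C = not 4/7 = 3/7
not C implies not not C = 4/7 implies 3/7 = 6/7
not (not C implies not not C) = not 6/7 = 1/7
((C iff C) implies (C iff C)) iff not (not C implies not not C) = 1 iff 1/7 = 1/7
((B iff (C iff A)) implies ((A implies C) implies not not B)) iff (((C iff C) implies (C iff C)) iff not (not C implies not not C)) = 1 iff 1/7 = 1/7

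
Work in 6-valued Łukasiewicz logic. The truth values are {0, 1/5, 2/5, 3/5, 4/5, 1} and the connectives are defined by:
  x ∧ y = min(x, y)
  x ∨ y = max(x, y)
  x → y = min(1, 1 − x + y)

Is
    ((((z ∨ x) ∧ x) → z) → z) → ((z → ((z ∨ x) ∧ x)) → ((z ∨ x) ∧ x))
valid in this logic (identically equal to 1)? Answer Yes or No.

Yes

At x = 3/5, z = 1, for instance:
z ∨ x = 1 ∨ 3/5 = 1
(z ∨ x) ∧ x = 1 ∧ 3/5 = 3/5
((z ∨ x) ∧ x) → z = 3/5 → 1 = 1
(((z ∨ x) ∧ x) → z) → z = 1 → 1 = 1
z → ((z ∨ x) ∧ x) = 1 → 3/5 = 3/5
(z → ((z ∨ x) ∧ x)) → ((z ∨ x) ∧ x) = 3/5 → 3/5 = 1
((((z ∨ x) ∧ x) → z) → z) → ((z → ((z ∨ x) ∧ x)) → ((z ∨ x) ∧ x)) = 1 → 1 = 1
and checking the remaining 35 assignments likewise gives ≥ 1 in every case.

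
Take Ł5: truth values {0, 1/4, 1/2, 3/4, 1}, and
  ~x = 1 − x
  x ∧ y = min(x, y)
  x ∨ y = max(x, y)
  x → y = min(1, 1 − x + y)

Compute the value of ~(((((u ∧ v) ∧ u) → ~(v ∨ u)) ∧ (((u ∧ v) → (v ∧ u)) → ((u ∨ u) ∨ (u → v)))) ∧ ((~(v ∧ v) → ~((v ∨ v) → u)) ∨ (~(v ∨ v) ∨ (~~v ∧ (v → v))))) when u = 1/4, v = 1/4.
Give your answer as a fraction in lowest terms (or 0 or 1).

1/4

u ∧ v = 1/4 ∧ 1/4 = 1/4
(u ∧ v) ∧ u = 1/4 ∧ 1/4 = 1/4
v ∨ u = 1/4 ∨ 1/4 = 1/4
~(v ∨ u) = ~1/4 = 3/4
((u ∧ v) ∧ u) → ~(v ∨ u) = 1/4 → 3/4 = 1
u ∧ v = 1/4 ∧ 1/4 = 1/4
v ∧ u = 1/4 ∧ 1/4 = 1/4
(u ∧ v) → (v ∧ u) = 1/4 → 1/4 = 1
u ∨ u = 1/4 ∨ 1/4 = 1/4
u → v = 1/4 → 1/4 = 1
(u ∨ u) ∨ (u → v) = 1/4 ∨ 1 = 1
((u ∧ v) → (v ∧ u)) → ((u ∨ u) ∨ (u → v)) = 1 → 1 = 1
(((u ∧ v) ∧ u) → ~(v ∨ u)) ∧ (((u ∧ v) → (v ∧ u)) → ((u ∨ u) ∨ (u → v))) = 1 ∧ 1 = 1
v ∧ v = 1/4 ∧ 1/4 = 1/4
~(v ∧ v) = ~1/4 = 3/4
v ∨ v = 1/4 ∨ 1/4 = 1/4
(v ∨ v) → u = 1/4 → 1/4 = 1
~((v ∨ v) → u) = ~1 = 0
~(v ∧ v) → ~((v ∨ v) → u) = 3/4 → 0 = 1/4
v ∨ v = 1/4 ∨ 1/4 = 1/4
~(v ∨ v) = ~1/4 = 3/4
~v = ~1/4 = 3/4
~~v = ~3/4 = 1/4
v → v = 1/4 → 1/4 = 1
~~v ∧ (v → v) = 1/4 ∧ 1 = 1/4
~(v ∨ v) ∨ (~~v ∧ (v → v)) = 3/4 ∨ 1/4 = 3/4
(~(v ∧ v) → ~((v ∨ v) → u)) ∨ (~(v ∨ v) ∨ (~~v ∧ (v → v))) = 1/4 ∨ 3/4 = 3/4
((((u ∧ v) ∧ u) → ~(v ∨ u)) ∧ (((u ∧ v) → (v ∧ u)) → ((u ∨ u) ∨ (u → v)))) ∧ ((~(v ∧ v) → ~((v ∨ v) → u)) ∨ (~(v ∨ v) ∨ (~~v ∧ (v → v)))) = 1 ∧ 3/4 = 3/4
~(((((u ∧ v) ∧ u) → ~(v ∨ u)) ∧ (((u ∧ v) → (v ∧ u)) → ((u ∨ u) ∨ (u → v)))) ∧ ((~(v ∧ v) → ~((v ∨ v) → u)) ∨ (~(v ∨ v) ∨ (~~v ∧ (v → v))))) = ~3/4 = 1/4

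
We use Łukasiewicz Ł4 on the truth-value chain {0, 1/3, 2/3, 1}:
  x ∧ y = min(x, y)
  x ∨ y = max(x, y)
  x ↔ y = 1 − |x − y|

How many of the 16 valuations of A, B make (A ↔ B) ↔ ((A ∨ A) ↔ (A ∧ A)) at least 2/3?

10

A = 0, B = 0 ↦ 1  ≥
A = 0, B = 1/3 ↦ 2/3  ≥
A = 0, B = 2/3 ↦ 1/3  <
A = 0, B = 1 ↦ 0  <
A = 1/3, B = 0 ↦ 2/3  ≥
A = 1/3, B = 1/3 ↦ 1  ≥
A = 1/3, B = 2/3 ↦ 2/3  ≥
A = 1/3, B = 1 ↦ 1/3  <
A = 2/3, B = 0 ↦ 1/3  <
A = 2/3, B = 1/3 ↦ 2/3  ≥
A = 2/3, B = 2/3 ↦ 1  ≥
A = 2/3, B = 1 ↦ 2/3  ≥
A = 1, B = 0 ↦ 0  <
A = 1, B = 1/3 ↦ 1/3  <
A = 1, B = 2/3 ↦ 2/3  ≥
A = 1, B = 1 ↦ 1  ≥
So 10 of the 16 assignments meet the threshold.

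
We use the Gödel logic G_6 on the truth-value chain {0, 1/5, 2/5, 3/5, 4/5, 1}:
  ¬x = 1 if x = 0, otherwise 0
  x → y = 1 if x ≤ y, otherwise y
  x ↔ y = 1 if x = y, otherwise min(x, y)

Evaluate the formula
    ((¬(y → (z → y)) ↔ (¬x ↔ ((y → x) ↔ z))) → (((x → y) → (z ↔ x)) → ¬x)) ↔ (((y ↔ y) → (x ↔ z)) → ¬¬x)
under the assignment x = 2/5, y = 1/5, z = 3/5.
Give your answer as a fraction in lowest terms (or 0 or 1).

0

z → y = 3/5 → 1/5 = 1/5
y → (z → y) = 1/5 → 1/5 = 1
¬(y → (z → y)) = ¬1 = 0
¬x = ¬2/5 = 0
y → x = 1/5 → 2/5 = 1
(y → x) ↔ z = 1 ↔ 3/5 = 3/5
¬x ↔ ((y → x) ↔ z) = 0 ↔ 3/5 = 0
¬(y → (z → y)) ↔ (¬x ↔ ((y → x) ↔ z)) = 0 ↔ 0 = 1
x → y = 2/5 → 1/5 = 1/5
z ↔ x = 3/5 ↔ 2/5 = 2/5
(x → y) → (z ↔ x) = 1/5 → 2/5 = 1
¬x = ¬2/5 = 0
((x → y) → (z ↔ x)) → ¬x = 1 → 0 = 0
(¬(y → (z → y)) ↔ (¬x ↔ ((y → x) ↔ z))) → (((x → y) → (z ↔ x)) → ¬x) = 1 → 0 = 0
y ↔ y = 1/5 ↔ 1/5 = 1
x ↔ z = 2/5 ↔ 3/5 = 2/5
(y ↔ y) → (x ↔ z) = 1 → 2/5 = 2/5
¬x = ¬2/5 = 0
¬¬x = ¬0 = 1
((y ↔ y) → (x ↔ z)) → ¬¬x = 2/5 → 1 = 1
((¬(y → (z → y)) ↔ (¬x ↔ ((y → x) ↔ z))) → (((x → y) → (z ↔ x)) → ¬x)) ↔ (((y ↔ y) → (x ↔ z)) → ¬¬x) = 0 ↔ 1 = 0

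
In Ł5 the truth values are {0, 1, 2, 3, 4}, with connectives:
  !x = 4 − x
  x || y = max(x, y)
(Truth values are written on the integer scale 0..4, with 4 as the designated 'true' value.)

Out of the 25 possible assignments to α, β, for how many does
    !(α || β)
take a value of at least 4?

value 4: 1 assignment (counts)
value 3: 3 assignments
value 2: 5 assignments
value 1: 7 assignments
value 0: 9 assignments
So 1 of the 25 assignments meets the threshold.

1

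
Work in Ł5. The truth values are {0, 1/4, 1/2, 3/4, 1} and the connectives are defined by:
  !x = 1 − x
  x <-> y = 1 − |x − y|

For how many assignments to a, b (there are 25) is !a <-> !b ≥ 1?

value 1: 5 assignments (counts)
value 3/4: 8 assignments
value 1/2: 6 assignments
value 1/4: 4 assignments
value 0: 2 assignments
So 5 of the 25 assignments meet the threshold.

5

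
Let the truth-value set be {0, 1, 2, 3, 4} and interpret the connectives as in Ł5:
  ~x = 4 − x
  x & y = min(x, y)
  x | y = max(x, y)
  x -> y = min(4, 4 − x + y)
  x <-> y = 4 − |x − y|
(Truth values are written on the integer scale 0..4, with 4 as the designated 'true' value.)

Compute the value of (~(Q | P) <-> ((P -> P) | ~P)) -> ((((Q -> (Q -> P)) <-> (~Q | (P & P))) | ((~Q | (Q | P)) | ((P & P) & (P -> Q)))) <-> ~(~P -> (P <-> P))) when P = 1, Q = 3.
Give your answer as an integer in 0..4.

4

Q | P = 3 | 1 = 3
~(Q | P) = ~3 = 1
P -> P = 1 -> 1 = 4
~P = ~1 = 3
(P -> P) | ~P = 4 | 3 = 4
~(Q | P) <-> ((P -> P) | ~P) = 1 <-> 4 = 1
Q -> P = 3 -> 1 = 2
Q -> (Q -> P) = 3 -> 2 = 3
~Q = ~3 = 1
P & P = 1 & 1 = 1
~Q | (P & P) = 1 | 1 = 1
(Q -> (Q -> P)) <-> (~Q | (P & P)) = 3 <-> 1 = 2
~Q = ~3 = 1
Q | P = 3 | 1 = 3
~Q | (Q | P) = 1 | 3 = 3
P & P = 1 & 1 = 1
P -> Q = 1 -> 3 = 4
(P & P) & (P -> Q) = 1 & 4 = 1
(~Q | (Q | P)) | ((P & P) & (P -> Q)) = 3 | 1 = 3
((Q -> (Q -> P)) <-> (~Q | (P & P))) | ((~Q | (Q | P)) | ((P & P) & (P -> Q))) = 2 | 3 = 3
~P = ~1 = 3
P <-> P = 1 <-> 1 = 4
~P -> (P <-> P) = 3 -> 4 = 4
~(~P -> (P <-> P)) = ~4 = 0
(((Q -> (Q -> P)) <-> (~Q | (P & P))) | ((~Q | (Q | P)) | ((P & P) & (P -> Q)))) <-> ~(~P -> (P <-> P)) = 3 <-> 0 = 1
(~(Q | P) <-> ((P -> P) | ~P)) -> ((((Q -> (Q -> P)) <-> (~Q | (P & P))) | ((~Q | (Q | P)) | ((P & P) & (P -> Q)))) <-> ~(~P -> (P <-> P))) = 1 -> 1 = 4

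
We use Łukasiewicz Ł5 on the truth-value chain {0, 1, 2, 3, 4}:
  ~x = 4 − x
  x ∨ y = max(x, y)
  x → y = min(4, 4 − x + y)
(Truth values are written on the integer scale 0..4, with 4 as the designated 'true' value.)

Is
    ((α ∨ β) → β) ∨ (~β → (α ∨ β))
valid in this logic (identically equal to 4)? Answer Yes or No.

Counterexample: take α = 1, β = 0.
α ∨ β = 1 ∨ 0 = 1
(α ∨ β) → β = 1 → 0 = 3
~β = ~0 = 4
α ∨ β = 1 ∨ 0 = 1
~β → (α ∨ β) = 4 → 1 = 1
((α ∨ β) → β) ∨ (~β → (α ∨ β)) = 3 ∨ 1 = 3
This gives 3 ≠ 4.

No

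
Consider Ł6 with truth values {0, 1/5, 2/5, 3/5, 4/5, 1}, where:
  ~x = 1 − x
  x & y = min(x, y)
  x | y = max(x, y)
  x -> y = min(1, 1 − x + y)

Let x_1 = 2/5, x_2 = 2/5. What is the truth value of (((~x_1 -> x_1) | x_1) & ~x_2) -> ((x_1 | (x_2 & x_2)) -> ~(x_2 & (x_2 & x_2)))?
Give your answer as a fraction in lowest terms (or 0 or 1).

~x_1 = ~2/5 = 3/5
~x_1 -> x_1 = 3/5 -> 2/5 = 4/5
(~x_1 -> x_1) | x_1 = 4/5 | 2/5 = 4/5
~x_2 = ~2/5 = 3/5
((~x_1 -> x_1) | x_1) & ~x_2 = 4/5 & 3/5 = 3/5
x_2 & x_2 = 2/5 & 2/5 = 2/5
x_1 | (x_2 & x_2) = 2/5 | 2/5 = 2/5
x_2 & x_2 = 2/5 & 2/5 = 2/5
x_2 & (x_2 & x_2) = 2/5 & 2/5 = 2/5
~(x_2 & (x_2 & x_2)) = ~2/5 = 3/5
(x_1 | (x_2 & x_2)) -> ~(x_2 & (x_2 & x_2)) = 2/5 -> 3/5 = 1
(((~x_1 -> x_1) | x_1) & ~x_2) -> ((x_1 | (x_2 & x_2)) -> ~(x_2 & (x_2 & x_2))) = 3/5 -> 1 = 1

1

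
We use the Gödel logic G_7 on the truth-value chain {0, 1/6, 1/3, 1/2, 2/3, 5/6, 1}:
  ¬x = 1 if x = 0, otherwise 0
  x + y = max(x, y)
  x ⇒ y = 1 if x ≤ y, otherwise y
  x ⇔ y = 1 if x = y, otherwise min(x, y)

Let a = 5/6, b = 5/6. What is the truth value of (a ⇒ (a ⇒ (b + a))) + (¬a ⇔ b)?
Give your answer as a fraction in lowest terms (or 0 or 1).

1

b + a = 5/6 + 5/6 = 5/6
a ⇒ (b + a) = 5/6 ⇒ 5/6 = 1
a ⇒ (a ⇒ (b + a)) = 5/6 ⇒ 1 = 1
¬a = ¬5/6 = 0
¬a ⇔ b = 0 ⇔ 5/6 = 0
(a ⇒ (a ⇒ (b + a))) + (¬a ⇔ b) = 1 + 0 = 1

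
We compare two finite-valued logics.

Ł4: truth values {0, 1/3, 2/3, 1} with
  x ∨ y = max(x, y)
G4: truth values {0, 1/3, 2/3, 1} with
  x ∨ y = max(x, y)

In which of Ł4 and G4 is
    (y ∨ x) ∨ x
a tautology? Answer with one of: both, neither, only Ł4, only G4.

In Ł4: at x = 0, y = 0 the value is 0 — not a tautology.
In G4: at x = 0, y = 0 the value is 0 — not a tautology.

neither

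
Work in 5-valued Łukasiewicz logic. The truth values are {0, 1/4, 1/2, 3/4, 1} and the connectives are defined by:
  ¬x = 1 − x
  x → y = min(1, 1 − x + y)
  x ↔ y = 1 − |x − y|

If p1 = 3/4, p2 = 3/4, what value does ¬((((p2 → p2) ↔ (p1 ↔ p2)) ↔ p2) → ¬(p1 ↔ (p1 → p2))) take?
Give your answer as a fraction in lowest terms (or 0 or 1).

p2 → p2 = 3/4 → 3/4 = 1
p1 ↔ p2 = 3/4 ↔ 3/4 = 1
(p2 → p2) ↔ (p1 ↔ p2) = 1 ↔ 1 = 1
((p2 → p2) ↔ (p1 ↔ p2)) ↔ p2 = 1 ↔ 3/4 = 3/4
p1 → p2 = 3/4 → 3/4 = 1
p1 ↔ (p1 → p2) = 3/4 ↔ 1 = 3/4
¬(p1 ↔ (p1 → p2)) = ¬3/4 = 1/4
(((p2 → p2) ↔ (p1 ↔ p2)) ↔ p2) → ¬(p1 ↔ (p1 → p2)) = 3/4 → 1/4 = 1/2
¬((((p2 → p2) ↔ (p1 ↔ p2)) ↔ p2) → ¬(p1 ↔ (p1 → p2))) = ¬1/2 = 1/2

1/2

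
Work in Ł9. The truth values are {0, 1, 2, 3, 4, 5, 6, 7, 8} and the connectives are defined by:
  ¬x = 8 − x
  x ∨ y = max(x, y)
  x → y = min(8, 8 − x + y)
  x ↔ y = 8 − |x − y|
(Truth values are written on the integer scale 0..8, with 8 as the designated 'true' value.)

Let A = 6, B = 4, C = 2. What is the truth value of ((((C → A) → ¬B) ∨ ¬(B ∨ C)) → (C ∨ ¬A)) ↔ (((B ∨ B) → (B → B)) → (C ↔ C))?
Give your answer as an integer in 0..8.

C → A = 2 → 6 = 8
¬B = ¬4 = 4
(C → A) → ¬B = 8 → 4 = 4
B ∨ C = 4 ∨ 2 = 4
¬(B ∨ C) = ¬4 = 4
((C → A) → ¬B) ∨ ¬(B ∨ C) = 4 ∨ 4 = 4
¬A = ¬6 = 2
C ∨ ¬A = 2 ∨ 2 = 2
(((C → A) → ¬B) ∨ ¬(B ∨ C)) → (C ∨ ¬A) = 4 → 2 = 6
B ∨ B = 4 ∨ 4 = 4
B → B = 4 → 4 = 8
(B ∨ B) → (B → B) = 4 → 8 = 8
C ↔ C = 2 ↔ 2 = 8
((B ∨ B) → (B → B)) → (C ↔ C) = 8 → 8 = 8
((((C → A) → ¬B) ∨ ¬(B ∨ C)) → (C ∨ ¬A)) ↔ (((B ∨ B) → (B → B)) → (C ↔ C)) = 6 ↔ 8 = 6

6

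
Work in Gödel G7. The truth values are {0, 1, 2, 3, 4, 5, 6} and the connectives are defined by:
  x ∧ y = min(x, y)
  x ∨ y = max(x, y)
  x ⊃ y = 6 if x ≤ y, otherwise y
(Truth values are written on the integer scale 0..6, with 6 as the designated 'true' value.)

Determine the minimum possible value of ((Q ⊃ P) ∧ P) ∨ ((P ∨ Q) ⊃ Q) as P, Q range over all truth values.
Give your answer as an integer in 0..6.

Take P = 1, Q = 0:
Q ⊃ P = 0 ⊃ 1 = 6
(Q ⊃ P) ∧ P = 6 ∧ 1 = 1
P ∨ Q = 1 ∨ 0 = 1
(P ∨ Q) ⊃ Q = 1 ⊃ 0 = 0
((Q ⊃ P) ∧ P) ∨ ((P ∨ Q) ⊃ Q) = 1 ∨ 0 = 1
No assignment yields a value below 1, so this is the minimum.

1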